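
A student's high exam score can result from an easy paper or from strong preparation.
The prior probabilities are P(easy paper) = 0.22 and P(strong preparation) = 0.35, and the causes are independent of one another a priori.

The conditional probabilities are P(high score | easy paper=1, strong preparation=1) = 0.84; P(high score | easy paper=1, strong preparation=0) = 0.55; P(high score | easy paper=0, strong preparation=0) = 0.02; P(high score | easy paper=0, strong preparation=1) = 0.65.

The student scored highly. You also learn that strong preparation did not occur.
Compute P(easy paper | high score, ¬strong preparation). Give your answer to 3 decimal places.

P(high score | ¬strong preparation) = 0.02·0.78 + 0.55·0.22 = 0.015600 + 0.121000 = 0.136600
Of this, 0.121000 comes from 0.55·0.22 (the easy paper=true cases).
Hence the posterior is 0.121000/0.136600 ≈ 0.886.

P(easy paper | high score, ¬strong preparation) ≈ 0.886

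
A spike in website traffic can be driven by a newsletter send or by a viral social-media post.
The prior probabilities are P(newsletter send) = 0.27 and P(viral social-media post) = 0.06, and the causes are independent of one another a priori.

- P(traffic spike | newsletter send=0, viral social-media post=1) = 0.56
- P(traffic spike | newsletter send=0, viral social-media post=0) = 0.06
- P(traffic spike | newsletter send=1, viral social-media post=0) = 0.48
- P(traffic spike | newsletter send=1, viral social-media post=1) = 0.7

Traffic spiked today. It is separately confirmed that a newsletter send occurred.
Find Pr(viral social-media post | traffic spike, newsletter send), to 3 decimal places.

Pr(viral social-media post | traffic spike, newsletter send) ≈ 0.085

P(traffic spike | newsletter send) = 0.48×0.94 + 0.7×0.06 = 0.451200 + 0.042000 = 0.493200
Restricting to configurations with viral social-media post present: 0.7×0.06 = 0.042000.
P(viral social-media post | traffic spike, newsletter send) = 0.042000 / 0.493200 ≈ 0.085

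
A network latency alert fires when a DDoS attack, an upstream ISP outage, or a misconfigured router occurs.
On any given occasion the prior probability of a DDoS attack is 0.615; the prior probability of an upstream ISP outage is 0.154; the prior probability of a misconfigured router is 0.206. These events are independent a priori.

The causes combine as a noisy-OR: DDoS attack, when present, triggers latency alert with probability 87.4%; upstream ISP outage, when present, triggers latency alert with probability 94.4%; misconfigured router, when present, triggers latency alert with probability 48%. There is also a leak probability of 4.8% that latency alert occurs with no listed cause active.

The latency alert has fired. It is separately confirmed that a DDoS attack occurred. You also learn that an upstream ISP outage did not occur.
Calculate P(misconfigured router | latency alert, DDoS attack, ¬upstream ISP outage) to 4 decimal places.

Under noisy-OR, P(latency alert | causes) = 1 − (1−0.048)·∏(1−qᵢ) over the active causes.
Weight on misconfigured router=true, given the evidence: 0.937625·0.206 = 0.193151
The normalizing constant is 0.880048·0.794 + 0.937625·0.206 = 0.891909
Posterior = 0.193151 / 0.891909 ≈ 0.2166

P(misconfigured router | latency alert, DDoS attack, ¬upstream ISP outage) ≈ 0.2166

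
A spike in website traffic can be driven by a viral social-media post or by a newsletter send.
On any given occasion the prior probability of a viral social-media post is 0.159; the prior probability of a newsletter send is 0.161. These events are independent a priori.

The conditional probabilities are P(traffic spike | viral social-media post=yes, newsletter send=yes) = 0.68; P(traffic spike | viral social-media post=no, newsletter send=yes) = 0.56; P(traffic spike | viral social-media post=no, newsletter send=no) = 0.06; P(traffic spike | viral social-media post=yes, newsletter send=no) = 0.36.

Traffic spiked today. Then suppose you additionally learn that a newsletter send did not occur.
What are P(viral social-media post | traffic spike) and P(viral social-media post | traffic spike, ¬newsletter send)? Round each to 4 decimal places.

P(viral social-media post | traffic spike) ≈ 0.3564; P(viral social-media post | traffic spike, ¬newsletter send) ≈ 0.5315

Numerator (weight on configurations with viral social-media post): 0.048024 + 0.017407 = 0.065431
Normalizer over all consistent configurations: 0.06·0.841·0.839 + 0.56·0.841·0.161 + 0.36·0.159·0.839 + 0.68·0.159·0.161 = 0.183592
P(viral social-media post | traffic spike) = 0.065431/0.183592 ≈ 0.3564

Now also conditioning on newsletter send≠true:
By total probability over both values of viral social-media post:
  P(traffic spike | ¬newsletter send) = 0.06*0.841 + 0.36*0.159
        = 0.050460 + 0.057240 = 0.107700
Keeping only the viral social-media post-present terms gives 0.057240, so
  P(viral social-media post | traffic spike, ¬newsletter send) = 0.057240 / 0.107700 ≈ 0.5315
With newsletter send excluded, viral social-media post must carry more of the explanatory weight for the traffic spike.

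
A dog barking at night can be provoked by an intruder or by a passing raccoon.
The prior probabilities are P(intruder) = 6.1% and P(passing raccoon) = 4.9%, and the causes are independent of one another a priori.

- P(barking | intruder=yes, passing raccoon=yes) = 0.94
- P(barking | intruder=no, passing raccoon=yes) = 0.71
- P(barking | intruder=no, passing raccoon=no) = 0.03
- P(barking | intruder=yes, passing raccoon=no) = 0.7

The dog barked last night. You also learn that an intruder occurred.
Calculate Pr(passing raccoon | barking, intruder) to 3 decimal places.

Sum P(barking|·) weighted by the priors over both values of passing raccoon:
  P(barking | intruder) = 0.7*0.951 + 0.94*0.049
        = 0.665700 + 0.046060 = 0.711760
Configurations with passing raccoon contribute 0.046060, so
  P(passing raccoon | barking, intruder) = 0.046060 / 0.711760 ≈ 0.065

Pr(passing raccoon | barking, intruder) ≈ 0.065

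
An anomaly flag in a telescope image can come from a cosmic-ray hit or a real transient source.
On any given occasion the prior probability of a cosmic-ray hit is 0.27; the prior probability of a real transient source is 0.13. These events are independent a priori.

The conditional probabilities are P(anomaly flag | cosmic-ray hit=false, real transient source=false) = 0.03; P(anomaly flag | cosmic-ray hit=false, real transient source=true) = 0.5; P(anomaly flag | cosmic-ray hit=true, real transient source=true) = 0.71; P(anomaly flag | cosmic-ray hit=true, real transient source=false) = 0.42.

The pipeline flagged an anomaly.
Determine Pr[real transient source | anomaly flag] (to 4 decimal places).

Numerator (weight on configurations with real transient source): 0.047450 + 0.024921 = 0.072371
Normalizer over all consistent configurations: 0.03*0.73*0.87 + 0.5*0.73*0.13 + 0.42*0.27*0.87 + 0.71*0.27*0.13 = 0.190082
P(real transient source | anomaly flag) = 0.072371/0.190082 ≈ 0.3807

Pr[real transient source | anomaly flag] ≈ 0.3807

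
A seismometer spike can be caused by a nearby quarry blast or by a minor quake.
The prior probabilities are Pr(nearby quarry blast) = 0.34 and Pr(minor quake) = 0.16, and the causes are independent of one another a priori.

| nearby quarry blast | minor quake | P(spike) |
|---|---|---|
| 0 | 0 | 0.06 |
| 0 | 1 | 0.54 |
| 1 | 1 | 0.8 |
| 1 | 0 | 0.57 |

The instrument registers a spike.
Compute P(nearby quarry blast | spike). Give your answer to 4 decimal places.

P(nearby quarry blast | spike) ≈ 0.6956

P(spike) = 0.06×0.66×0.84 + 0.54×0.66×0.16 + 0.57×0.34×0.84 + 0.8×0.34×0.16 = 0.033264 + 0.057024 + 0.162792 + 0.043520 = 0.296600
Restricting to configurations with nearby quarry blast present: 0.162792 + 0.043520 = 0.206312.
P(nearby quarry blast | spike) = 0.206312 / 0.296600 ≈ 0.6956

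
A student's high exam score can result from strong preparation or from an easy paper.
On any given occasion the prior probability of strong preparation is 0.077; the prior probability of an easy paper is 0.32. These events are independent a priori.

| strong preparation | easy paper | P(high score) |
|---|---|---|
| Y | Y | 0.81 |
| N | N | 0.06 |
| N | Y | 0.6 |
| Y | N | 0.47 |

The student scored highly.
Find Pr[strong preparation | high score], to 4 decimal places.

Weight on strong preparation=true, given the evidence: 0.024609 + 0.019958 = 0.044567
Denominator P(high score): 0.06×0.923×0.68 + 0.6×0.923×0.32 + 0.47×0.077×0.68 + 0.81×0.077×0.32 = 0.259441
Posterior = 0.044567 / 0.259441 ≈ 0.1718

Pr[strong preparation | high score] ≈ 0.1718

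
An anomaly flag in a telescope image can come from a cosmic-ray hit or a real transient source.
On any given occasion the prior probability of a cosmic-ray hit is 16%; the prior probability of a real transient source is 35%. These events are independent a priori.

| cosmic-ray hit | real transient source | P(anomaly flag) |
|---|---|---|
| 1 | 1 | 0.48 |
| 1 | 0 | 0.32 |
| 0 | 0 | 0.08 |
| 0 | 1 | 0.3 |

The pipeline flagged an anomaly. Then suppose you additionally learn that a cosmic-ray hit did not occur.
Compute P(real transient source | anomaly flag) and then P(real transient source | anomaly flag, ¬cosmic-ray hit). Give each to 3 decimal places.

Sum P(anomaly flag|·) weighted by the priors over the 4 (cosmic-ray hit, real transient source) configurations:
  P(anomaly flag) = 0.08*0.84*0.65 + 0.3*0.84*0.35 + 0.32*0.16*0.65 + 0.48*0.16*0.35
        = 0.043680 + 0.088200 + 0.033280 + 0.026880 = 0.192040
Keeping only the real transient source-present terms gives 0.115080, so
  P(real transient source | anomaly flag) = 0.115080 / 0.192040 ≈ 0.599

Now condition on the additional information:
By total probability over both values of real transient source:
  P(anomaly flag | ¬cosmic-ray hit) = 0.08×0.65 + 0.3×0.35
        = 0.052000 + 0.105000 = 0.157000
Configurations with real transient source contribute 0.105000, so
  P(real transient source | anomaly flag, ¬cosmic-ray hit) = 0.105000 / 0.157000 ≈ 0.669
With cosmic-ray hit excluded, real transient source must carry more of the explanatory weight for the anomaly flag.

P(real transient source | anomaly flag) ≈ 0.599; P(real transient source | anomaly flag, ¬cosmic-ray hit) ≈ 0.669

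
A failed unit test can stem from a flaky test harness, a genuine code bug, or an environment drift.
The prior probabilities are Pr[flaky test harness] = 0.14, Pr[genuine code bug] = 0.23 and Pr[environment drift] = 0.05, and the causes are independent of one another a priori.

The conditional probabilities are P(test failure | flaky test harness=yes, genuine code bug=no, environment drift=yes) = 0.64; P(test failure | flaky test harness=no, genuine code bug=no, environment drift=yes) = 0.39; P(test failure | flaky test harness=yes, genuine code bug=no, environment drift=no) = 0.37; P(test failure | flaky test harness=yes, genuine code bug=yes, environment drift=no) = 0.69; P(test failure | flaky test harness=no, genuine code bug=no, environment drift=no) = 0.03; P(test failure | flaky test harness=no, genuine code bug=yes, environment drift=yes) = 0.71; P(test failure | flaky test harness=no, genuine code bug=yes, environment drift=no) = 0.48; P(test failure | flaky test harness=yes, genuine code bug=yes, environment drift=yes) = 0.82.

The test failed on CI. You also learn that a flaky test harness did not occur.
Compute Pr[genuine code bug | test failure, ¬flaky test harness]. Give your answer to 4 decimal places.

P(test failure | ¬flaky test harness) = 0.03·0.77·0.95 + 0.39·0.77·0.05 + 0.48·0.23·0.95 + 0.71·0.23·0.05 = 0.021945 + 0.015015 + 0.104880 + 0.008165 = 0.150005
The genuine code bug-present share is 0.104880 + 0.008165 = 0.113045.
P(genuine code bug | test failure, ¬flaky test harness) = 0.113045 / 0.150005 ≈ 0.7536

Pr[genuine code bug | test failure, ¬flaky test harness] ≈ 0.7536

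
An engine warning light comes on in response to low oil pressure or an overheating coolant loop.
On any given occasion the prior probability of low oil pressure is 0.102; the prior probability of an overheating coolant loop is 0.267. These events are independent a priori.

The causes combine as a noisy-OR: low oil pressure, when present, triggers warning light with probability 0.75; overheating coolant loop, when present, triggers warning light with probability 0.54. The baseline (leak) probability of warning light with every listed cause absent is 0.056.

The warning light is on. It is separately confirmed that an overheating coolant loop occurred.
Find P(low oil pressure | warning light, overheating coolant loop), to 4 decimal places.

P(low oil pressure | warning light, overheating coolant loop) ≈ 0.1518

Under noisy-OR, P(warning light | causes) = 1 − (1−0.056)·∏(1−qᵢ) over the active causes.
P(warning light | overheating coolant loop) = 0.56576·0.898 + 0.89144·0.102 = 0.508052 + 0.090927 = 0.598979
Of this, 0.090927 comes from 0.89144·0.102 (the low oil pressure=true cases).
So P(low oil pressure | warning light, overheating coolant loop) = 0.090927/0.598979 ≈ 0.1518.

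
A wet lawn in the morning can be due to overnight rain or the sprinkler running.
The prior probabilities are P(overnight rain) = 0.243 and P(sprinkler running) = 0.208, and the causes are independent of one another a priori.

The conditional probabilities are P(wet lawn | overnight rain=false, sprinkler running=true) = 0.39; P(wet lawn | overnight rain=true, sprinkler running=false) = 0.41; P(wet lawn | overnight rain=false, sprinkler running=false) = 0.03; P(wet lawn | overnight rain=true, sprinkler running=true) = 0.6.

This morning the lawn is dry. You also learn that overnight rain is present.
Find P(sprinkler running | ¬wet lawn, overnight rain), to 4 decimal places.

P(sprinkler running | ¬wet lawn, overnight rain) ≈ 0.1511

By total probability over both values of sprinkler running:
  P(¬wet lawn | overnight rain) = 0.59×0.792 + 0.4×0.208
        = 0.467280 + 0.083200 = 0.550480
Configurations with sprinkler running contribute 0.083200, so
  P(sprinkler running | ¬wet lawn, overnight rain) = 0.083200 / 0.550480 ≈ 0.1511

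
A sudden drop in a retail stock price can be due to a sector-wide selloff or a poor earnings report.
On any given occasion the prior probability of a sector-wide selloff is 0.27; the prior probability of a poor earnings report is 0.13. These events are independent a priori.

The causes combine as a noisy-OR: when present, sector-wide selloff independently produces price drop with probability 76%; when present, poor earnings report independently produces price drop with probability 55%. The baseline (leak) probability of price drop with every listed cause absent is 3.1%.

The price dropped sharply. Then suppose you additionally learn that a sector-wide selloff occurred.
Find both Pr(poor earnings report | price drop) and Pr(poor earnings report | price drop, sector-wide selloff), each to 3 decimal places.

Pr(poor earnings report | price drop) ≈ 0.298; Pr(poor earnings report | price drop, sector-wide selloff) ≈ 0.148

Under noisy-OR, P(price drop | causes) = 1 − (1−0.031)·∏(1−qᵢ) over the active causes.
P(price drop) = 0.031*0.73*0.87 + 0.56395*0.73*0.13 + 0.76744*0.27*0.87 + 0.895348*0.27*0.13 = 0.019688 + 0.053519 + 0.180272 + 0.031427 = 0.284906
The poor earnings report-present share is 0.053519 + 0.031427 = 0.084946.
Hence the posterior is 0.084946/0.284906 ≈ 0.298.

Now also conditioning on sector-wide selloff=true:
P(price drop | sector-wide selloff) = 0.76744·0.87 + 0.895348·0.13 = 0.667673 + 0.116395 = 0.784068
The poor earnings report-present share is 0.895348·0.13 = 0.116395.
Hence the posterior is 0.116395/0.784068 ≈ 0.148.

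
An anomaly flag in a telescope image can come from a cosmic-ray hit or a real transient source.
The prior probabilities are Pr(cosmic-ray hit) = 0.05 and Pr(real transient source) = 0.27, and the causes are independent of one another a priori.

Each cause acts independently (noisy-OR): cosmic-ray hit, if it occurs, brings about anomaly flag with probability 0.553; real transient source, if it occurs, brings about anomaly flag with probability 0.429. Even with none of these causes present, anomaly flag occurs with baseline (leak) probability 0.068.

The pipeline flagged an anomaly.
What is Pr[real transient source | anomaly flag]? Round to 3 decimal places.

Under noisy-OR, P(anomaly flag | causes) = 1 − (1−0.068)·∏(1−qᵢ) over the active causes.
P(anomaly flag) = 0.068*0.95*0.73 + 0.467828*0.95*0.27 + 0.583396*0.05*0.73 + 0.762119*0.05*0.27 = 0.047158 + 0.119998 + 0.021294 + 0.010289 = 0.198739
Of this, 0.130287 comes from 0.119998 + 0.010289 (the real transient source=true cases).
P(real transient source | anomaly flag) = 0.130287 / 0.198739 ≈ 0.656

Pr[real transient source | anomaly flag] ≈ 0.656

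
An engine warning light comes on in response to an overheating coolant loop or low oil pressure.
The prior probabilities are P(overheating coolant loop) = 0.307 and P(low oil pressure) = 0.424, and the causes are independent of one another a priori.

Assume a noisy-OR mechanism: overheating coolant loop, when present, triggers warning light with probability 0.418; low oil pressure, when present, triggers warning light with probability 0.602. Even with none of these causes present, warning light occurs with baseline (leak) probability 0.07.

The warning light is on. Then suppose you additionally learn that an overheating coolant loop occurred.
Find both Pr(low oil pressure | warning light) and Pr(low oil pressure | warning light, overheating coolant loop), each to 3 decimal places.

Pr(low oil pressure | warning light) ≈ 0.725; Pr(low oil pressure | warning light, overheating coolant loop) ≈ 0.557

Under noisy-OR, P(warning light | causes) = 1 − (1−0.07)·∏(1−qᵢ) over the active causes.
By total probability over the 4 (overheating coolant loop, low oil pressure) configurations:
  P(warning light) = 0.07·0.693·0.576 + 0.62986·0.693·0.424 + 0.45874·0.307·0.576 + 0.784579·0.307·0.424
        = 0.027942 + 0.185073 + 0.081120 + 0.102127 = 0.396262
The terms with low oil pressure present sum to 0.287200, so
  P(low oil pressure | warning light) = 0.287200 / 0.396262 ≈ 0.725

Now also conditioning on overheating coolant loop=true:
P(warning light | overheating coolant loop) = 0.45874*0.576 + 0.784579*0.424 = 0.264234 + 0.332661 = 0.596895
Of this, 0.332661 comes from 0.784579*0.424 (the low oil pressure=true cases).
So P(low oil pressure | warning light, overheating coolant loop) = 0.332661/0.596895 ≈ 0.557.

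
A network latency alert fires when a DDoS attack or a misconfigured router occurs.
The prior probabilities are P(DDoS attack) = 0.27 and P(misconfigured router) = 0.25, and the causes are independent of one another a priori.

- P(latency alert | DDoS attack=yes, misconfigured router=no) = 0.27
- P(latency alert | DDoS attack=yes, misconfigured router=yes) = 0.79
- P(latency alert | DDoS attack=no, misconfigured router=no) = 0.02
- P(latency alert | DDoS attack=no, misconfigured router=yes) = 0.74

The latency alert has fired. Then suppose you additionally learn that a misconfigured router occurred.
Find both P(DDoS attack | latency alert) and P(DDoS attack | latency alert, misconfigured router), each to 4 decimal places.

Weight on DDoS attack=true, given the evidence: 0.054675 + 0.053325 = 0.108000
Denominator P(latency alert): 0.02×0.73×0.75 + 0.74×0.73×0.25 + 0.27×0.27×0.75 + 0.79×0.27×0.25 = 0.254000
Posterior = 0.108000 / 0.254000 ≈ 0.4252

Now condition on the additional information:
Numerator (weight on configurations with DDoS attack): 0.79·0.27 = 0.213300
Normalizer over all consistent configurations: 0.74·0.73 + 0.79·0.27 = 0.753500
P(DDoS attack | latency alert, misconfigured router) = 0.213300/0.753500 ≈ 0.2831
Conditioning on misconfigured router lowers the posterior on DDoS attack: the classic explaining-away effect in a common-effect structure.

P(DDoS attack | latency alert) ≈ 0.4252; P(DDoS attack | latency alert, misconfigured router) ≈ 0.2831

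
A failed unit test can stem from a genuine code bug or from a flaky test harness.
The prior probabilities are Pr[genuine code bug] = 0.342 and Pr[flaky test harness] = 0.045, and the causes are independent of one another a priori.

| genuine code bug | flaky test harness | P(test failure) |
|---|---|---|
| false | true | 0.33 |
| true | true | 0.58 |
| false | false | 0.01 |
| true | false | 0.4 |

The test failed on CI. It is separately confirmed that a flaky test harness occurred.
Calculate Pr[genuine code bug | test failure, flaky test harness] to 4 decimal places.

Pr[genuine code bug | test failure, flaky test harness] ≈ 0.4774

P(test failure | flaky test harness) = 0.33·0.658 + 0.58·0.342 = 0.217140 + 0.198360 = 0.415500
The genuine code bug-present share is 0.58·0.342 = 0.198360.
Hence the posterior is 0.198360/0.415500 ≈ 0.4774.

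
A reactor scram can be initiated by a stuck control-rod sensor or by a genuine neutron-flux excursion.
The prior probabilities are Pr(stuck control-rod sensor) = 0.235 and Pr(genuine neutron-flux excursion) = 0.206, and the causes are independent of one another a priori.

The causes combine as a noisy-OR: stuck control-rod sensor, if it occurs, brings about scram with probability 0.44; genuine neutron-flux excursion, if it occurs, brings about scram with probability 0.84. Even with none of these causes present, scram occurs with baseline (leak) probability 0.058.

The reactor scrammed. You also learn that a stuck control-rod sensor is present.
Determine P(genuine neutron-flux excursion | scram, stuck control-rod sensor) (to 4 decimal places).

P(genuine neutron-flux excursion | scram, stuck control-rod sensor) ≈ 0.3346

Under noisy-OR, P(scram | causes) = 1 − (1−0.058)·∏(1−qᵢ) over the active causes.
P(scram | stuck control-rod sensor) = 0.47248*0.794 + 0.915597*0.206 = 0.375149 + 0.188613 = 0.563762
Of this, 0.188613 comes from 0.915597*0.206 (the genuine neutron-flux excursion=true cases).
So P(genuine neutron-flux excursion | scram, stuck control-rod sensor) = 0.188613/0.563762 ≈ 0.3346.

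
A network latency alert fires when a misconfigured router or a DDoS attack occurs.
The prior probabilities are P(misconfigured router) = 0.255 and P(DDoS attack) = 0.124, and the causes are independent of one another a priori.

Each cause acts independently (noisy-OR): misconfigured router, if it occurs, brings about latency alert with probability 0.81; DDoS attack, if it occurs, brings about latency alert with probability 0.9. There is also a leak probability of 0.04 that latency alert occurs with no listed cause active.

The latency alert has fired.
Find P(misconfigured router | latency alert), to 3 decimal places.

P(misconfigured router | latency alert) ≈ 0.661

Under noisy-OR, P(latency alert | causes) = 1 − (1−0.04)·∏(1−qᵢ) over the active causes.
Enumerate the 4 (misconfigured router, DDoS attack) configurations and weight by the priors:
  P(latency alert) = 0.04*0.745*0.876 + 0.904*0.745*0.124 + 0.8176*0.255*0.876 + 0.98176*0.255*0.124
        = 0.026105 + 0.083512 + 0.182635 + 0.031043 = 0.323295
Keeping only the misconfigured router-present terms gives 0.213678, so
  P(misconfigured router | latency alert) = 0.213678 / 0.323295 ≈ 0.661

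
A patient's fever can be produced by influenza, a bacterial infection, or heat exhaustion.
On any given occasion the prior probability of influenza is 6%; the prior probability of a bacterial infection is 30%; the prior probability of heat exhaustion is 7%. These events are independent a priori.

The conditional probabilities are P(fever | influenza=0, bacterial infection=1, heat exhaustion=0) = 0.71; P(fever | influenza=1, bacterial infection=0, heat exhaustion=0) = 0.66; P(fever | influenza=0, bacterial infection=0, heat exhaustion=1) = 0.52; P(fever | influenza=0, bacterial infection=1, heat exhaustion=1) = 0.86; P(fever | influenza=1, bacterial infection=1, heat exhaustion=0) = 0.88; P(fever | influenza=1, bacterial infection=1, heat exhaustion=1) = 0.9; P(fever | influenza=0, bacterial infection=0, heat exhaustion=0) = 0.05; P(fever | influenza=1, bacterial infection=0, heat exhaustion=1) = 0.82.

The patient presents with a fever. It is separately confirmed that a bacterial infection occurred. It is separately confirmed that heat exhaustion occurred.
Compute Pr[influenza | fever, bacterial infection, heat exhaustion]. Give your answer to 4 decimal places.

P(fever | bacterial infection, heat exhaustion) = 0.86*0.94 + 0.9*0.06 = 0.808400 + 0.054000 = 0.862400
Of this, 0.054000 comes from 0.9*0.06 (the influenza=true cases).
Hence the posterior is 0.054000/0.862400 ≈ 0.0626.

Pr[influenza | fever, bacterial infection, heat exhaustion] ≈ 0.0626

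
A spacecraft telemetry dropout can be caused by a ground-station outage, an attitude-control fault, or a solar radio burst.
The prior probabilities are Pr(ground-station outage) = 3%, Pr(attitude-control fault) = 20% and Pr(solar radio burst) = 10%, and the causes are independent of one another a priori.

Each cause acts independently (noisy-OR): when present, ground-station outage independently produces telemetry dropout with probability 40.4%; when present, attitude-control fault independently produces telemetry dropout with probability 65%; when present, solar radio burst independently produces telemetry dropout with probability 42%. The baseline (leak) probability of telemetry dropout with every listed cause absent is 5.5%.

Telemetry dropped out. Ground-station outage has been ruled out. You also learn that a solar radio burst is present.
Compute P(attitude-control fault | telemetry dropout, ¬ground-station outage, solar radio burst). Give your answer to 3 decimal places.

Under noisy-OR, P(telemetry dropout | causes) = 1 − (1−0.055)·∏(1−qᵢ) over the active causes.
P(telemetry dropout | ¬ground-station outage, solar radio burst) = 0.4519*0.8 + 0.808165*0.2 = 0.361520 + 0.161633 = 0.523153
Of this, 0.161633 comes from 0.808165*0.2 (the attitude-control fault=true cases).
So P(attitude-control fault | telemetry dropout, ¬ground-station outage, solar radio burst) = 0.161633/0.523153 ≈ 0.309.

P(attitude-control fault | telemetry dropout, ¬ground-station outage, solar radio burst) ≈ 0.309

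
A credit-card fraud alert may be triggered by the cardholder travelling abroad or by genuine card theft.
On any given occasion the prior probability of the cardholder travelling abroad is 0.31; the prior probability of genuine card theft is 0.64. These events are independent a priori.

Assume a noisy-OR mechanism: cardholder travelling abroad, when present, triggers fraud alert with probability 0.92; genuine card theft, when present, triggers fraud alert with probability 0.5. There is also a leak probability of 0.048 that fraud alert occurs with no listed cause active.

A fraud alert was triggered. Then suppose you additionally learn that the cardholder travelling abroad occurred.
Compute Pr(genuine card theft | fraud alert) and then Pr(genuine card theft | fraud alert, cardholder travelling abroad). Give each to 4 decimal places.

Under noisy-OR, P(fraud alert | causes) = 1 − (1−0.048)·∏(1−qᵢ) over the active causes.
P(fraud alert) = 0.048*0.69*0.36 + 0.524*0.69*0.64 + 0.92384*0.31*0.36 + 0.96192*0.31*0.64 = 0.011923 + 0.231398 + 0.103101 + 0.190845 = 0.537267
The genuine card theft-present share is 0.231398 + 0.190845 = 0.422243.
P(genuine card theft | fraud alert) = 0.422243 / 0.537267 ≈ 0.7859

Now condition on the additional information:
Enumerate both values of genuine card theft and weight by the priors:
  P(fraud alert | cardholder travelling abroad) = 0.92384*0.36 + 0.96192*0.64
        = 0.332582 + 0.615629 = 0.948211
Configurations with genuine card theft contribute 0.615629, so
  P(genuine card theft | fraud alert, cardholder travelling abroad) = 0.615629 / 0.948211 ≈ 0.6493

Pr(genuine card theft | fraud alert) ≈ 0.7859; Pr(genuine card theft | fraud alert, cardholder travelling abroad) ≈ 0.6493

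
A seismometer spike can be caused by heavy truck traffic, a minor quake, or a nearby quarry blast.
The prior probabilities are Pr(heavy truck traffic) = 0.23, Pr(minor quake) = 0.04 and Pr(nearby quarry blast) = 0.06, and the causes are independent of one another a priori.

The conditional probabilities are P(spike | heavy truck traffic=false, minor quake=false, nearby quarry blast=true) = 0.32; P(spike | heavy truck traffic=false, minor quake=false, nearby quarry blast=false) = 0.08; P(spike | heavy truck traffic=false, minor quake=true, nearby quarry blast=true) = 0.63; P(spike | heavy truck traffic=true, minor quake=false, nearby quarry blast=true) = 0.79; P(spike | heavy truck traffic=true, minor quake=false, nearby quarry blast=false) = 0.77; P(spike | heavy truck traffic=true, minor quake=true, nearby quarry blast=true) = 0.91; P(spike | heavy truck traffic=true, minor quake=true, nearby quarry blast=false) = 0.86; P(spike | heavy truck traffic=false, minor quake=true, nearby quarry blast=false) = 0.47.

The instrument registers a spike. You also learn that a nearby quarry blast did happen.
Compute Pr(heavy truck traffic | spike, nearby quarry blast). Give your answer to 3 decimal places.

Pr(heavy truck traffic | spike, nearby quarry blast) ≈ 0.417

For the numerator, keep only heavy truck traffic=true terms: 0.174432 + 0.008372 = 0.182804
The normalizing constant is 0.32*0.77*0.96 + 0.63*0.77*0.04 + 0.79*0.23*0.96 + 0.91*0.23*0.04 = 0.438752
P(heavy truck traffic | spike, nearby quarry blast) = 0.182804/0.438752 ≈ 0.417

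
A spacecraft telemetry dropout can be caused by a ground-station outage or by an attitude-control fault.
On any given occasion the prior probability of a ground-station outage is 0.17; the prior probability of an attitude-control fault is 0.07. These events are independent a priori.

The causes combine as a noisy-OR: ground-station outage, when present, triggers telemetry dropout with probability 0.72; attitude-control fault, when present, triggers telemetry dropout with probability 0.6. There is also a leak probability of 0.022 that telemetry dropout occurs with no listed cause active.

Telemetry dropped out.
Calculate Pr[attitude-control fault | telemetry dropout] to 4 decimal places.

Pr[attitude-control fault | telemetry dropout] ≈ 0.2586

Under noisy-OR, P(telemetry dropout | causes) = 1 − (1−0.022)·∏(1−qᵢ) over the active causes.
By total probability over the 4 (ground-station outage, attitude-control fault) configurations:
  P(telemetry dropout) = 0.022*0.83*0.93 + 0.6088*0.83*0.07 + 0.72616*0.17*0.93 + 0.890464*0.17*0.07
        = 0.016982 + 0.035371 + 0.114806 + 0.010597 = 0.177756
Configurations with attitude-control fault contribute 0.045968, so
  P(attitude-control fault | telemetry dropout) = 0.045968 / 0.177756 ≈ 0.2586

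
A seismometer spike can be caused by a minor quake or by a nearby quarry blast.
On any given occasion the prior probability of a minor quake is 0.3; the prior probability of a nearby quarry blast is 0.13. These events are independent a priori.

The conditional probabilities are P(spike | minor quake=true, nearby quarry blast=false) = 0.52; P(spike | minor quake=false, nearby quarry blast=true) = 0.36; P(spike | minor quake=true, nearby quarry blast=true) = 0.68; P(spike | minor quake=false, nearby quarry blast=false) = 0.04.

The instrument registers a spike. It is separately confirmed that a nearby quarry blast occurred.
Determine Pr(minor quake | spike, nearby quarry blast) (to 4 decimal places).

Pr(minor quake | spike, nearby quarry blast) ≈ 0.4474

For the numerator, keep only minor quake=true terms: 0.68×0.3 = 0.204000
The normalizing constant is 0.36×0.7 + 0.68×0.3 = 0.456000
P(minor quake | spike, nearby quarry blast) = 0.204000/0.456000 ≈ 0.4474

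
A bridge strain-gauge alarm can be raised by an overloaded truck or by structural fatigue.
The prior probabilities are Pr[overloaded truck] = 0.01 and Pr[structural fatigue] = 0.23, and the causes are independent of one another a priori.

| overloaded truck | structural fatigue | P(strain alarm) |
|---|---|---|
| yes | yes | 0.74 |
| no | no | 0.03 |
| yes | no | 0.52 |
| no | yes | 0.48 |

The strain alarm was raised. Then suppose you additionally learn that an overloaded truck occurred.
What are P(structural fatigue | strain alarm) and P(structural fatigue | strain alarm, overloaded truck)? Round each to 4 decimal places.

P(structural fatigue | strain alarm) ≈ 0.8051; P(structural fatigue | strain alarm, overloaded truck) ≈ 0.2983

For the numerator, keep only structural fatigue=true terms: 0.109296 + 0.001702 = 0.110998
The normalizing constant is 0.03*0.99*0.77 + 0.48*0.99*0.23 + 0.52*0.01*0.77 + 0.74*0.01*0.23 = 0.137871
P(structural fatigue | strain alarm) = 0.110998/0.137871 ≈ 0.8051

Now also conditioning on overloaded truck=true:
For the numerator, keep only structural fatigue=true terms: 0.74×0.23 = 0.170200
The normalizing constant is 0.52×0.77 + 0.74×0.23 = 0.570600
Posterior = 0.170200 / 0.570600 ≈ 0.2983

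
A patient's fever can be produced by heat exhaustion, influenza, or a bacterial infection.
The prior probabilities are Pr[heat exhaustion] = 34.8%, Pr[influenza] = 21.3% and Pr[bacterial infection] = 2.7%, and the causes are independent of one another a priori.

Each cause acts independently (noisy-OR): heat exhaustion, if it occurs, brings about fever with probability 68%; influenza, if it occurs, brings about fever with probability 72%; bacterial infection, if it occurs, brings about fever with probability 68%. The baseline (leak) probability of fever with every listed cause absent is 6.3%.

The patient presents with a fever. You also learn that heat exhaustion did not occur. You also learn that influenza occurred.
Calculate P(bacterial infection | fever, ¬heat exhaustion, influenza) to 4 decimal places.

Under noisy-OR, P(fever | causes) = 1 − (1−0.063)·∏(1−qᵢ) over the active causes.
P(fever | ¬heat exhaustion, influenza) = 0.73764*0.973 + 0.916045*0.027 = 0.717724 + 0.024733 = 0.742457
Of this, 0.024733 comes from 0.916045*0.027 (the bacterial infection=true cases).
Hence the posterior is 0.024733/0.742457 ≈ 0.0333.

P(bacterial infection | fever, ¬heat exhaustion, influenza) ≈ 0.0333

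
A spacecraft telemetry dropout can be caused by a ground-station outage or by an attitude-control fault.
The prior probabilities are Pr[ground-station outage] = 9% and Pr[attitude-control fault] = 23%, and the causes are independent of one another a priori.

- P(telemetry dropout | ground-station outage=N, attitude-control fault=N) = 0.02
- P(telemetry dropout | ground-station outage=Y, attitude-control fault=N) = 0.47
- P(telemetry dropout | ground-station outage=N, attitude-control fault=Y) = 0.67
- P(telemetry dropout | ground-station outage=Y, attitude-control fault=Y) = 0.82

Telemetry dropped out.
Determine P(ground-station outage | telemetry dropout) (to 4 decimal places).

Numerator (weight on configurations with ground-station outage): 0.032571 + 0.016974 = 0.049545
The normalizing constant is 0.02×0.91×0.77 + 0.67×0.91×0.23 + 0.47×0.09×0.77 + 0.82×0.09×0.23 = 0.203790
P(ground-station outage | telemetry dropout) = 0.049545/0.203790 ≈ 0.2431

P(ground-station outage | telemetry dropout) ≈ 0.2431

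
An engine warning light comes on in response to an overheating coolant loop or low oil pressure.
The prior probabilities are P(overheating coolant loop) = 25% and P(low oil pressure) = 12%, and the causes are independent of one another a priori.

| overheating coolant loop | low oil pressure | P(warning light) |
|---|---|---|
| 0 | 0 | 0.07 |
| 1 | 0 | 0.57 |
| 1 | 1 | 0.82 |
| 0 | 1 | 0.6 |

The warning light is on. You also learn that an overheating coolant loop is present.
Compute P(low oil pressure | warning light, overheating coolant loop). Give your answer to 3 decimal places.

P(warning light | overheating coolant loop) = 0.57×0.88 + 0.82×0.12 = 0.501600 + 0.098400 = 0.600000
Of this, 0.098400 comes from 0.82×0.12 (the low oil pressure=true cases).
P(low oil pressure | warning light, overheating coolant loop) = 0.098400 / 0.600000 ≈ 0.164

P(low oil pressure | warning light, overheating coolant loop) ≈ 0.164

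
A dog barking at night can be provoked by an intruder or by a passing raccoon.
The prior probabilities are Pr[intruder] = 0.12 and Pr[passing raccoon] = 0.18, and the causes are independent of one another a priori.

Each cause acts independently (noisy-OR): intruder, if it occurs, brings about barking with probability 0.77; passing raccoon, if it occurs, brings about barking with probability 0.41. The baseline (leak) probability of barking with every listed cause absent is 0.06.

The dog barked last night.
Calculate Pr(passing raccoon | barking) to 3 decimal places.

Pr(passing raccoon | barking) ≈ 0.426

Under noisy-OR, P(barking | causes) = 1 − (1−0.06)·∏(1−qᵢ) over the active causes.
Numerator (weight on configurations with passing raccoon): 0.070551 + 0.018845 = 0.089396
The normalizing constant is 0.06*0.88*0.82 + 0.4454*0.88*0.18 + 0.7838*0.12*0.82 + 0.872442*0.12*0.18 = 0.209818
P(passing raccoon | barking) = 0.089396/0.209818 ≈ 0.426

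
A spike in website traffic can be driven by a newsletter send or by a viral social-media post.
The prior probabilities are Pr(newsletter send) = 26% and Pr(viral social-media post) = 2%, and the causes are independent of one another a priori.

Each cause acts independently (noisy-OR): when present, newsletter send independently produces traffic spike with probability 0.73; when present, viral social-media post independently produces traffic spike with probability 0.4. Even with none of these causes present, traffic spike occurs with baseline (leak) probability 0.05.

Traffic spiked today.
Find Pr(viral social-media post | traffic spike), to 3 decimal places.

Under noisy-OR, P(traffic spike | causes) = 1 − (1−0.05)·∏(1−qᵢ) over the active causes.
Weight on viral social-media post=true, given the evidence: 0.006364 + 0.004400 = 0.010764
Denominator P(traffic spike): 0.05·0.74·0.98 + 0.43·0.74·0.02 + 0.7435·0.26·0.98 + 0.8461·0.26·0.02 = 0.236468
P(viral social-media post | traffic spike) = 0.010764/0.236468 ≈ 0.046

Pr(viral social-media post | traffic spike) ≈ 0.046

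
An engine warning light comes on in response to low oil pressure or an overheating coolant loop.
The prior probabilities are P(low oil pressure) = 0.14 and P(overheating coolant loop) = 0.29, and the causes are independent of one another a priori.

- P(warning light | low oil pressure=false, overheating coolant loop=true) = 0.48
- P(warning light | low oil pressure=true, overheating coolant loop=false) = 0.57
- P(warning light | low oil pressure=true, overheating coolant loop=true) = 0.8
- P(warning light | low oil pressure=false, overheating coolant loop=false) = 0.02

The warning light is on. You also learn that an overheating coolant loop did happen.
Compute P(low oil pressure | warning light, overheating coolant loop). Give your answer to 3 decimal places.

P(low oil pressure | warning light, overheating coolant loop) ≈ 0.213

P(warning light | overheating coolant loop) = 0.48×0.86 + 0.8×0.14 = 0.412800 + 0.112000 = 0.524800
The low oil pressure-present share is 0.8×0.14 = 0.112000.
P(low oil pressure | warning light, overheating coolant loop) = 0.112000 / 0.524800 ≈ 0.213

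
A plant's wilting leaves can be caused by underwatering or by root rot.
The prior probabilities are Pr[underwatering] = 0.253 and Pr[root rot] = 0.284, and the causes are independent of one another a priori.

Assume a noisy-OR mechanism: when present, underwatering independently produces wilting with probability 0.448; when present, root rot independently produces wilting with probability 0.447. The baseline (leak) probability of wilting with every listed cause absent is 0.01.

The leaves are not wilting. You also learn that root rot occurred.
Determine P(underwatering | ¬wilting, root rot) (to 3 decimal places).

Under noisy-OR, P(wilting | causes) = 1 − (1−0.01)·∏(1−qᵢ) over the active causes.
Enumerate both values of underwatering and weight by the priors:
  P(¬wilting | root rot) = 0.54747*0.747 + 0.302203*0.253
        = 0.408960 + 0.076457 = 0.485417
Configurations with underwatering contribute 0.076457, so
  P(underwatering | ¬wilting, root rot) = 0.076457 / 0.485417 ≈ 0.158

P(underwatering | ¬wilting, root rot) ≈ 0.158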